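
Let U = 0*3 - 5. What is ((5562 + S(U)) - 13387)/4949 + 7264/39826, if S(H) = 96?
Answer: -135932809/98549437 ≈ -1.3793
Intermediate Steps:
U = -5 (U = 0 - 5 = -5)
((5562 + S(U)) - 13387)/4949 + 7264/39826 = ((5562 + 96) - 13387)/4949 + 7264/39826 = (5658 - 13387)*(1/4949) + 7264*(1/39826) = -7729*1/4949 + 3632/19913 = -7729/4949 + 3632/19913 = -135932809/98549437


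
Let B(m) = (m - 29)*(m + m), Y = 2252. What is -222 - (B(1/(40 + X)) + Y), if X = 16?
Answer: -3877609/1568 ≈ -2473.0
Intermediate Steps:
B(m) = 2*m*(-29 + m) (B(m) = (-29 + m)*(2*m) = 2*m*(-29 + m))
-222 - (B(1/(40 + X)) + Y) = -222 - (2*(-29 + 1/(40 + 16))/(40 + 16) + 2252) = -222 - (2*(-29 + 1/56)/56 + 2252) = -222 - (2*(1/56)*(-29 + 1/56) + 2252) = -222 - (2*(1/56)*(-1623/56) + 2252) = -222 - (-1623/1568 + 2252) = -222 - 1*3529513/1568 = -222 - 3529513/1568 = -3877609/1568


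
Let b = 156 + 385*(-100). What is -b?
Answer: 38344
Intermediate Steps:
b = -38344 (b = 156 - 38500 = -38344)
-b = -1*(-38344) = 38344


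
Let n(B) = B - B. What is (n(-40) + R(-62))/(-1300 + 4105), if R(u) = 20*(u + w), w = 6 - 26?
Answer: -328/561 ≈ -0.58467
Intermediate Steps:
w = -20
R(u) = -400 + 20*u (R(u) = 20*(u - 20) = 20*(-20 + u) = -400 + 20*u)
n(B) = 0
(n(-40) + R(-62))/(-1300 + 4105) = (0 + (-400 + 20*(-62)))/(-1300 + 4105) = (0 + (-400 - 1240))/2805 = (0 - 1640)*(1/2805) = -1640*1/2805 = -328/561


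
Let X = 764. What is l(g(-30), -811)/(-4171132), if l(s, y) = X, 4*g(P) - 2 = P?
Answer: -191/1042783 ≈ -0.00018316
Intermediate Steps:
g(P) = ½ + P/4
l(s, y) = 764
l(g(-30), -811)/(-4171132) = 764/(-4171132) = 764*(-1/4171132) = -191/1042783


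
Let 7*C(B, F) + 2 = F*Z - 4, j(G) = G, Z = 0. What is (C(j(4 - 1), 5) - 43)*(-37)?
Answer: 11359/7 ≈ 1622.7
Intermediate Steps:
C(B, F) = -6/7 (C(B, F) = -2/7 + (F*0 - 4)/7 = -2/7 + (0 - 4)/7 = -2/7 + (⅐)*(-4) = -2/7 - 4/7 = -6/7)
(C(j(4 - 1), 5) - 43)*(-37) = (-6/7 - 43)*(-37) = -307/7*(-37) = 11359/7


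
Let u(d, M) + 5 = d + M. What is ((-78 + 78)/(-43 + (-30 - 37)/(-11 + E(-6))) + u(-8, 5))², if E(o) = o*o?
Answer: 64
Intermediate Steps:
E(o) = o²
u(d, M) = -5 + M + d (u(d, M) = -5 + (d + M) = -5 + (M + d) = -5 + M + d)
((-78 + 78)/(-43 + (-30 - 37)/(-11 + E(-6))) + u(-8, 5))² = ((-78 + 78)/(-43 + (-30 - 37)/(-11 + (-6)²)) + (-5 + 5 - 8))² = (0/(-43 - 67/(-11 + 36)) - 8)² = (0/(-43 - 67/25) - 8)² = (0/(-1142/25) - 8)² = (0*(-25/1142) - 8)² = (0 - 8)² = (-8)² = 64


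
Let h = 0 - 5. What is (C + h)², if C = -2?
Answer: 49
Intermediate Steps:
h = -5
(C + h)² = (-2 - 5)² = (-7)² = 49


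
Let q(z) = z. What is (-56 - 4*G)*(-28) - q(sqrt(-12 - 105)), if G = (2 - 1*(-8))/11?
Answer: 18368/11 - 3*I*sqrt(13) ≈ 1669.8 - 10.817*I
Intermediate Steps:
G = 10/11 (G = (2 + 8)*(1/11) = 10*(1/11) = 10/11 ≈ 0.90909)
(-56 - 4*G)*(-28) - q(sqrt(-12 - 105)) = (-56 - 4*10/11)*(-28) - sqrt(-12 - 105) = (-56 - 40/11)*(-28) - sqrt(-117) = -656/11*(-28) - 3*I*sqrt(13) = 18368/11 - 3*I*sqrt(13)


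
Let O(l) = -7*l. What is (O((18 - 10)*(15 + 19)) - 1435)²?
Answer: 11148921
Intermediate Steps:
(O((18 - 10)*(15 + 19)) - 1435)² = (-7*(18 - 10)*(15 + 19) - 1435)² = (-56*34 - 1435)² = (-7*272 - 1435)² = (-1904 - 1435)² = (-3339)² = 11148921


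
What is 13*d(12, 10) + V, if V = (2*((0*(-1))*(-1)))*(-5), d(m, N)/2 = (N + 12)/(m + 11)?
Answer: 572/23 ≈ 24.870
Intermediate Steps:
d(m, N) = 2*(12 + N)/(11 + m) (d(m, N) = 2*((N + 12)/(m + 11)) = 2*((12 + N)/(11 + m)) = 2*(12 + N)/(11 + m))
V = 0 (V = (2*(0*(-1)))*(-5) = (2*0)*(-5) = 0*(-5) = 0)
13*d(12, 10) + V = 13*(2*(12 + 10)/(11 + 12)) + 0 = 13*(2*22/23) + 0 = 13*(2*(1/23)*22) + 0 = 13*(44/23) + 0 = 572/23 + 0 = 572/23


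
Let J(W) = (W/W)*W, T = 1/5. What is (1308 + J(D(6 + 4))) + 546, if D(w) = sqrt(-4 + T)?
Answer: 1854 + I*sqrt(95)/5 ≈ 1854.0 + 1.9494*I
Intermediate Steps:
T = 1/5 ≈ 0.20000
D(w) = I*sqrt(95)/5 (D(w) = sqrt(-4 + 1/5) = sqrt(-19/5) = I*sqrt(95)/5)
J(W) = W (J(W) = 1*W = W)
(1308 + J(D(6 + 4))) + 546 = (1308 + I*sqrt(95)/5) + 546 = 1854 + I*sqrt(95)/5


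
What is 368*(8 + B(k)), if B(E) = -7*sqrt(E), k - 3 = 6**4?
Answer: 2944 - 2576*sqrt(1299) ≈ -89899.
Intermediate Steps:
k = 1299 (k = 3 + 6**4 = 3 + 1296 = 1299)
368*(8 + B(k)) = 368*(8 - 7*sqrt(1299)) = 2944 - 2576*sqrt(1299)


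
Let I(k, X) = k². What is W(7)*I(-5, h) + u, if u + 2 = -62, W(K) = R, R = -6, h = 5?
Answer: -214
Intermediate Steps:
W(K) = -6
u = -64 (u = -2 - 62 = -64)
W(7)*I(-5, h) + u = -6*(-5)² - 64 = -6*25 - 64 = -150 - 64 = -214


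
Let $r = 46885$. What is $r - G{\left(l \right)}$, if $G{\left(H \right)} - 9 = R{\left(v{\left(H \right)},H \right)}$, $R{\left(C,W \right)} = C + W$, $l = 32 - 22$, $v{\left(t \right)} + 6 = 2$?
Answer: $46870$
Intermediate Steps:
$v{\left(t \right)} = -4$ ($v{\left(t \right)} = -6 + 2 = -4$)
$l = 10$
$G{\left(H \right)} = 5 + H$ ($G{\left(H \right)} = 9 + \left(-4 + H\right) = 5 + H$)
$r - G{\left(l \right)} = 46885 - \left(5 + 10\right) = 46885 - 15 = 46870$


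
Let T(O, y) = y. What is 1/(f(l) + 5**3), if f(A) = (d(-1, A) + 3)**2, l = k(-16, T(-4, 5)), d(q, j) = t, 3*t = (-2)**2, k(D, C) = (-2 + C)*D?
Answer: 9/1294 ≈ 0.0069552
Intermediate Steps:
k(D, C) = D*(-2 + C)
t = 4/3 (t = (1/3)*(-2)**2 = (1/3)*4 = 4/3 ≈ 1.3333)
d(q, j) = 4/3
l = -48 (l = -16*(-2 + 5) = -16*3 = -48)
f(A) = 169/9 (f(A) = (4/3 + 3)**2 = (13/3)**2 = 169/9)
1/(f(l) + 5**3) = 1/(169/9 + 5**3) = 1/(169/9 + 125) = 1/(1294/9) = 9/1294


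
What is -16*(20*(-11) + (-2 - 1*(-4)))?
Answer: 3488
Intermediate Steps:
-16*(20*(-11) + (-2 - 1*(-4))) = -16*(-220 + (-2 + 4)) = -16*(-220 + 2) = -16*(-218) = 3488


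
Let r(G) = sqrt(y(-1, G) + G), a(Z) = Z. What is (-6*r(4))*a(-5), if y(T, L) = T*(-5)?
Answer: 90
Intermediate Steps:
y(T, L) = -5*T
r(G) = sqrt(5 + G) (r(G) = sqrt(-5*(-1) + G) = sqrt(5 + G))
(-6*r(4))*a(-5) = -6*sqrt(5 + 4)*(-5) = -6*sqrt(9)*(-5) = -6*3*(-5) = -18*(-5) = 90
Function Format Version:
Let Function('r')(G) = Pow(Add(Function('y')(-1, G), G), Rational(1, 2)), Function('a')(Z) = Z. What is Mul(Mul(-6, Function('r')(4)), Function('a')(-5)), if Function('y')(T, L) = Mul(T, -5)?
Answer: 90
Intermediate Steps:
Function('y')(T, L) = Mul(-5, T)
Function('r')(G) = Pow(Add(5, G), Rational(1, 2)) (Function('r')(G) = Pow(Add(Mul(-5, -1), G), Rational(1, 2)) = Pow(Add(5, G), Rational(1, 2)))
Mul(Mul(-6, Function('r')(4)), Function('a')(-5)) = Mul(Mul(-6, Pow(Add(5, 4), Rational(1, 2))), -5) = Mul(Mul(-6, Pow(9, Rational(1, 2))), -5) = Mul(Mul(-6, 3), -5) = Mul(-18, -5) = 90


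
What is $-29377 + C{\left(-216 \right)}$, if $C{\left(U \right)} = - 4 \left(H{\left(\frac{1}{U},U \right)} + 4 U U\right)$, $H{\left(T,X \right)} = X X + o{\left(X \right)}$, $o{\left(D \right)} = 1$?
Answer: $-962501$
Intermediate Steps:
$H{\left(T,X \right)} = 1 + X^{2}$ ($H{\left(T,X \right)} = X X + 1 = X^{2} + 1 = 1 + X^{2}$)
$C{\left(U \right)} = -4 - 20 U^{2}$ ($C{\left(U \right)} = - 4 \left(\left(1 + U^{2}\right) + 4 U U\right) = - 4 \left(\left(1 + U^{2}\right) + 4 U^{2}\right) = - 4 \left(1 + 5 U^{2}\right) = -4 - 20 U^{2}$)
$-29377 + C{\left(-216 \right)} = -29377 - \left(4 + 20 \left(-216\right)^{2}\right) = -29377 - 933124 = -962501$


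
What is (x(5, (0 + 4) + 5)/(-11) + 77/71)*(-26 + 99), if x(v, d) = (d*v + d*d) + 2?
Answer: -601593/781 ≈ -770.29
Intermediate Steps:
x(v, d) = 2 + d**2 + d*v (x(v, d) = (d*v + d**2) + 2 = (d**2 + d*v) + 2 = 2 + d**2 + d*v)
(x(5, (0 + 4) + 5)/(-11) + 77/71)*(-26 + 99) = ((2 + ((0 + 4) + 5)**2 + ((0 + 4) + 5)*5)/(-11) + 77/71)*(-26 + 99) = ((2 + (4 + 5)**2 + (4 + 5)*5)*(-1/11) + 77*(1/71))*73 = ((2 + 9**2 + 9*5)*(-1/11) + 77/71)*73 = ((2 + 81 + 45)*(-1/11) + 77/71)*73 = (128*(-1/11) + 77/71)*73 = (-128/11 + 77/71)*73 = -8241/781*73 = -601593/781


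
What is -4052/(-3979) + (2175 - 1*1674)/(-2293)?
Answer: 7297757/9123847 ≈ 0.79986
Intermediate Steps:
-4052/(-3979) + (2175 - 1*1674)/(-2293) = -4052*(-1/3979) + (2175 - 1674)*(-1/2293) = 4052/3979 + 501*(-1/2293) = 4052/3979 - 501/2293 = 7297757/9123847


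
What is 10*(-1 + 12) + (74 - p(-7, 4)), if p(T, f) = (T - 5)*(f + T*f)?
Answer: -104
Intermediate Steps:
p(T, f) = (-5 + T)*(f + T*f)
10*(-1 + 12) + (74 - p(-7, 4)) = 10*(-1 + 12) + (74 - 4*(-5 + (-7)² - 4*(-7))) = 10*11 + (74 - 4*(-5 + 49 + 28)) = 110 + (74 - 4*72) = 110 + (74 - 1*288) = 110 + (74 - 288) = 110 - 214 = -104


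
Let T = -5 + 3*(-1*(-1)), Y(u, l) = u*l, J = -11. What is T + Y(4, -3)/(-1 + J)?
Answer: -1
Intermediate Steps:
Y(u, l) = l*u
T = -2 (T = -5 + 3*1 = -5 + 3 = -2)
T + Y(4, -3)/(-1 + J) = -2 + (-3*4)/(-1 - 11) = -2 - 12/(-12) = -2 - 1/12*(-12) = -2 + 1 = -1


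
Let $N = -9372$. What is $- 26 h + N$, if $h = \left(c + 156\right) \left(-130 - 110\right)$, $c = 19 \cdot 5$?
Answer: $1556868$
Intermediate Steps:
$c = 95$
$h = -60240$ ($h = \left(95 + 156\right) \left(-130 - 110\right) = 251 \left(-240\right) = -60240$)
$- 26 h + N = \left(-26\right) \left(-60240\right) - 9372 = 1566240 - 9372 = 1556868$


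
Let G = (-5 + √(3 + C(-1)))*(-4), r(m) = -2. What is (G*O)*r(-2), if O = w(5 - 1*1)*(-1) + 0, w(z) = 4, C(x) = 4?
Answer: 160 - 32*√7 ≈ 75.336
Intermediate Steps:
G = 20 - 4*√7 (G = (-5 + √(3 + 4))*(-4) = (-5 + √7)*(-4) = 20 - 4*√7 ≈ 9.4170)
O = -4 (O = 4*(-1) + 0 = -4 + 0 = -4)
(G*O)*r(-2) = ((20 - 4*√7)*(-4))*(-2) = (-80 + 16*√7)*(-2) = 160 - 32*√7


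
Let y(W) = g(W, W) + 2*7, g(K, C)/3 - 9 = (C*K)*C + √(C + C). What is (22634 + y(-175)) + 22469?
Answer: -16032981 + 15*I*√14 ≈ -1.6033e+7 + 56.125*I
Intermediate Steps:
g(K, C) = 27 + 3*K*C² + 3*√2*√C (g(K, C) = 27 + 3*((C*K)*C + √(C + C)) = 27 + 3*(K*C² + √(2*C)) = 27 + 3*(K*C² + √2*√C) = 27 + (3*K*C² + 3*√2*√C) = 27 + 3*K*C² + 3*√2*√C)
y(W) = 41 + 3*W³ + 3*√2*√W (y(W) = (27 + 3*W*W² + 3*√2*√W) + 2*7 = (27 + 3*W³ + 3*√2*√W) + 14 = 41 + 3*W³ + 3*√2*√W)
(22634 + y(-175)) + 22469 = (22634 + (41 + 3*(-175)³ + 3*√2*√(-175))) + 22469 = (22634 + (41 + 3*(-5359375) + 3*√2*(5*I*√7))) + 22469 = (22634 + (41 - 16078125 + 15*I*√14)) + 22469 = (22634 + (-16078084 + 15*I*√14)) + 22469 = (-16055450 + 15*I*√14) + 22469 = -16032981 + 15*I*√14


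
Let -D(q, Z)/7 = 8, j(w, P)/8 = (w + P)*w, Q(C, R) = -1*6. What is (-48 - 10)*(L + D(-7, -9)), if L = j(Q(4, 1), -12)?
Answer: -46864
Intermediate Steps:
Q(C, R) = -6
j(w, P) = 8*w*(P + w) (j(w, P) = 8*((w + P)*w) = 8*((P + w)*w) = 8*(w*(P + w)) = 8*w*(P + w))
D(q, Z) = -56 (D(q, Z) = -7*8 = -56)
L = 864 (L = 8*(-6)*(-12 - 6) = 8*(-6)*(-18) = 864)
(-48 - 10)*(L + D(-7, -9)) = (-48 - 10)*(864 - 56) = -58*808 = -46864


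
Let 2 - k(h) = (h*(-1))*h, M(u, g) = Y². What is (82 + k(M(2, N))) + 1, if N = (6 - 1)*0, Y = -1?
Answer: 86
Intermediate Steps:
N = 0 (N = 5*0 = 0)
M(u, g) = 1 (M(u, g) = (-1)² = 1)
k(h) = 2 + h² (k(h) = 2 - h*(-1)*h = 2 - (-h)*h = 2 - (-1)*h² = 2 + h²)
(82 + k(M(2, N))) + 1 = (82 + (2 + 1²)) + 1 = (82 + (2 + 1)) + 1 = (82 + 3) + 1 = 85 + 1 = 86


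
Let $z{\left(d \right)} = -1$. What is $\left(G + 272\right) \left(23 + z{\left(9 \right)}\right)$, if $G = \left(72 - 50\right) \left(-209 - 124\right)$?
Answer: $-155188$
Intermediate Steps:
$G = -7326$ ($G = 22 \left(-333\right) = -7326$)
$\left(G + 272\right) \left(23 + z{\left(9 \right)}\right) = \left(-7326 + 272\right) \left(23 - 1\right) = \left(-7054\right) 22 = -155188$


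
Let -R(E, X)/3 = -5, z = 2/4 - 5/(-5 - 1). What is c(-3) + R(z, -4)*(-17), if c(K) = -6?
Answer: -261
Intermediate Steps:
z = 4/3 (z = 2*(¼) - 5/(-6) = ½ - 5*(-⅙) = ½ + ⅚ = 4/3 ≈ 1.3333)
R(E, X) = 15 (R(E, X) = -3*(-5) = 15)
c(-3) + R(z, -4)*(-17) = -6 + 15*(-17) = -6 - 255 = -261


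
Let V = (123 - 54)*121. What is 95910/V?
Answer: 1390/121 ≈ 11.488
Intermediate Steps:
V = 8349 (V = 69*121 = 8349)
95910/V = 95910/8349 = 95910*(1/8349) = 1390/121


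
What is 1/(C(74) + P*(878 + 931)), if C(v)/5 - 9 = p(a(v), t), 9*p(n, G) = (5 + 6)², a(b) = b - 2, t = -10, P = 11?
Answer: 9/180101 ≈ 4.9972e-5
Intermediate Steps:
a(b) = -2 + b
p(n, G) = 121/9 (p(n, G) = (5 + 6)²/9 = (⅑)*11² = (⅑)*121 = 121/9)
C(v) = 1010/9 (C(v) = 45 + 5*(121/9) = 45 + 605/9 = 1010/9)
1/(C(74) + P*(878 + 931)) = 1/(1010/9 + 11*(878 + 931)) = 1/(1010/9 + 11*1809) = 1/(1010/9 + 19899) = 1/(180101/9) = 9/180101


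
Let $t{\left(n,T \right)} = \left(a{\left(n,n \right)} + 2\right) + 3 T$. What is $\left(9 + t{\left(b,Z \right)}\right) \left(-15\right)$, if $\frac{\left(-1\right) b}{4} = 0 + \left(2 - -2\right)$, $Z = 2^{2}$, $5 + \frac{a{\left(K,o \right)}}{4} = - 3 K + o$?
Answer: $-1965$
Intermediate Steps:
$a{\left(K,o \right)} = -20 - 12 K + 4 o$ ($a{\left(K,o \right)} = -20 + 4 \left(- 3 K + o\right) = -20 + 4 \left(o - 3 K\right) = -20 - \left(- 4 o + 12 K\right) = -20 - 12 K + 4 o$)
$Z = 4$
$b = -16$ ($b = - 4 \left(0 + \left(2 - -2\right)\right) = - 4 \left(0 + \left(2 + 2\right)\right) = - 4 \left(0 + 4\right) = \left(-4\right) 4 = -16$)
$t{\left(n,T \right)} = -18 - 8 n + 3 T$ ($t{\left(n,T \right)} = \left(\left(-20 - 12 n + 4 n\right) + 2\right) + 3 T = \left(\left(-20 - 8 n\right) + 2\right) + 3 T = \left(-18 - 8 n\right) + 3 T = -18 - 8 n + 3 T$)
$\left(9 + t{\left(b,Z \right)}\right) \left(-15\right) = \left(9 - -122\right) \left(-15\right) = \left(9 + \left(-18 + 128 + 12\right)\right) \left(-15\right) = \left(9 + 122\right) \left(-15\right) = 131 \left(-15\right) = -1965$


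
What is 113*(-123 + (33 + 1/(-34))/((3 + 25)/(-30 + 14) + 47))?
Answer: -42513877/3077 ≈ -13817.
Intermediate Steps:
113*(-123 + (33 + 1/(-34))/((3 + 25)/(-30 + 14) + 47)) = 113*(-123 + (33 - 1/34)/(28/(-16) + 47)) = 113*(-123 + 1121/(34*(28*(-1/16) + 47))) = 113*(-123 + 1121/(34*(-7/4 + 47))) = 113*(-123 + 1121/(34*(181/4))) = 113*(-123 + (1121/34)*(4/181)) = 113*(-123 + 2242/3077) = 113*(-376229/3077) = -42513877/3077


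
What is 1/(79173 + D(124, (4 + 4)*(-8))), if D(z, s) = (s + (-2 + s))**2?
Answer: 1/96073 ≈ 1.0409e-5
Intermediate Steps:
D(z, s) = (-2 + 2*s)**2
1/(79173 + D(124, (4 + 4)*(-8))) = 1/(79173 + 4*(-1 + (4 + 4)*(-8))**2) = 1/(79173 + 4*(-1 + 8*(-8))**2) = 1/(79173 + 4*(-1 - 64)**2) = 1/(79173 + 4*(-65)**2) = 1/(79173 + 4*4225) = 1/(79173 + 16900) = 1/96073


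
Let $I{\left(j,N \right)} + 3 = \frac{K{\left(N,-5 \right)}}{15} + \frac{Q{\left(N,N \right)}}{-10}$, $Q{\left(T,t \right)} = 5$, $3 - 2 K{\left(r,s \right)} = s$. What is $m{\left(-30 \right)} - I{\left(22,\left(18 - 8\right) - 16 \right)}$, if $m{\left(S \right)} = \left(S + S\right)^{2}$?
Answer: $\frac{108097}{30} \approx 3603.2$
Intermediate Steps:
$m{\left(S \right)} = 4 S^{2}$ ($m{\left(S \right)} = \left(2 S\right)^{2} = 4 S^{2}$)
$K{\left(r,s \right)} = \frac{3}{2} - \frac{s}{2}$
$I{\left(j,N \right)} = - \frac{97}{30}$ ($I{\left(j,N \right)} = -3 + \left(\frac{\frac{3}{2} - - \frac{5}{2}}{15} + \frac{5}{-10}\right) = -3 + \left(\left(\frac{3}{2} + \frac{5}{2}\right) \frac{1}{15} + 5 \left(- \frac{1}{10}\right)\right) = -3 + \left(4 \cdot \frac{1}{15} - \frac{1}{2}\right) = -3 + \left(\frac{4}{15} - \frac{1}{2}\right) = -3 - \frac{7}{30} = - \frac{97}{30}$)
$m{\left(-30 \right)} - I{\left(22,\left(18 - 8\right) - 16 \right)} = 4 \left(-30\right)^{2} - - \frac{97}{30} = 4 \cdot 900 + \frac{97}{30} = 3600 + \frac{97}{30} = \frac{108097}{30}$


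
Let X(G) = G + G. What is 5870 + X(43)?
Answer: 5956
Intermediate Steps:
X(G) = 2*G
5870 + X(43) = 5870 + 2*43 = 5870 + 86 = 5956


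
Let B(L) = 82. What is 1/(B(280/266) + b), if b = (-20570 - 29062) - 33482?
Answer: -1/83032 ≈ -1.2044e-5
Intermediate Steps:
b = -83114 (b = -49632 - 33482 = -83114)
1/(B(280/266) + b) = 1/(82 - 83114) = 1/(-83032) = -1/83032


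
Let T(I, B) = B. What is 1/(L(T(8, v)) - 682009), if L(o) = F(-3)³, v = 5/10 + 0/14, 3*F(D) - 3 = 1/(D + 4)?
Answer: -27/18414179 ≈ -1.4663e-6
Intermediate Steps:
F(D) = 1 + 1/(3*(4 + D)) (F(D) = 1 + 1/(3*(D + 4)) = 1 + 1/(3*(4 + D)))
v = ½ (v = 5*(⅒) + 0*(1/14) = ½ + 0 = ½ ≈ 0.50000)
L(o) = 64/27 (L(o) = ((13/3 - 3)/(4 - 3))³ = ((4/3)/1)³ = (1*(4/3))³ = (4/3)³ = 64/27)
1/(L(T(8, v)) - 682009) = 1/(64/27 - 682009) = 1/(-18414179/27) = -27/18414179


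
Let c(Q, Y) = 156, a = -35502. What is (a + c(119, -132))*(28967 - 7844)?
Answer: -746613558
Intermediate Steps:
(a + c(119, -132))*(28967 - 7844) = (-35502 + 156)*(28967 - 7844) = -35346*21123 = -746613558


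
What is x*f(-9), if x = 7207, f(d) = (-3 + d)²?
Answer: 1037808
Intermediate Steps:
x*f(-9) = 7207*(-3 - 9)² = 7207*(-12)² = 7207*144 = 1037808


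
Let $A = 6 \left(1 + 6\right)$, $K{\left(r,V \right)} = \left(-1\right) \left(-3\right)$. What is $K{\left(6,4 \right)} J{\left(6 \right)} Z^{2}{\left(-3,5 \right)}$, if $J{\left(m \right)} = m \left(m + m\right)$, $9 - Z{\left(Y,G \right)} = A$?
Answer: $235224$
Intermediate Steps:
$K{\left(r,V \right)} = 3$
$A = 42$ ($A = 6 \cdot 7 = 42$)
$Z{\left(Y,G \right)} = -33$ ($Z{\left(Y,G \right)} = 9 - 42 = -33$)
$J{\left(m \right)} = 2 m^{2}$ ($J{\left(m \right)} = m 2 m = 2 m^{2}$)
$K{\left(6,4 \right)} J{\left(6 \right)} Z^{2}{\left(-3,5 \right)} = 3 \cdot 2 \cdot 6^{2} \left(-33\right)^{2} = 3 \cdot 2 \cdot 36 \cdot 1089 = 3 \cdot 72 \cdot 1089 = 216 \cdot 1089 = 235224$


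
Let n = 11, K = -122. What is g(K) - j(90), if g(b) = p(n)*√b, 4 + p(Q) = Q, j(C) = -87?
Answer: 87 + 7*I*√122 ≈ 87.0 + 77.318*I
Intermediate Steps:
p(Q) = -4 + Q
g(b) = 7*√b (g(b) = (-4 + 11)*√b = 7*√b)
g(K) - j(90) = 7*√(-122) - 1*(-87) = 7*(I*√122) + 87 = 7*I*√122 + 87 = 87 + 7*I*√122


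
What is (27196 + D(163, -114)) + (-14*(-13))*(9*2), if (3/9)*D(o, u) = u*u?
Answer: 69460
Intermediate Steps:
D(o, u) = 3*u² (D(o, u) = 3*(u*u) = 3*u²)
(27196 + D(163, -114)) + (-14*(-13))*(9*2) = (27196 + 3*(-114)²) + (-14*(-13))*(9*2) = (27196 + 3*12996) + 182*18 = (27196 + 38988) + 3276 = 66184 + 3276 = 69460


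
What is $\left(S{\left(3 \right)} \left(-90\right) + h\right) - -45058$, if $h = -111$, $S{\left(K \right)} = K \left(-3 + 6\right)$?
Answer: $44137$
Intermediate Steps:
$S{\left(K \right)} = 3 K$ ($S{\left(K \right)} = K 3 = 3 K$)
$\left(S{\left(3 \right)} \left(-90\right) + h\right) - -45058 = \left(3 \cdot 3 \left(-90\right) - 111\right) - -45058 = \left(9 \left(-90\right) - 111\right) + 45058 = \left(-810 - 111\right) + 45058 = -921 + 45058 = 44137$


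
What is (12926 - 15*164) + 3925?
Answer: 14391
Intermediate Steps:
(12926 - 15*164) + 3925 = (12926 - 2460) + 3925 = 10466 + 3925 = 14391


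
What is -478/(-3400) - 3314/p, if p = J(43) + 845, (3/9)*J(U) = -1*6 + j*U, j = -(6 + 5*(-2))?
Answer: -312519/134300 ≈ -2.3270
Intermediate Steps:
j = 4 (j = -(6 - 10) = -1*(-4) = 4)
J(U) = -18 + 12*U (J(U) = 3*(-1*6 + 4*U) = 3*(-6 + 4*U) = -18 + 12*U)
p = 1343 (p = (-18 + 12*43) + 845 = (-18 + 516) + 845 = 498 + 845 = 1343)
-478/(-3400) - 3314/p = -478/(-3400) - 3314/1343 = -478*(-1/3400) - 3314*1/1343 = 239/1700 - 3314/1343 = -312519/134300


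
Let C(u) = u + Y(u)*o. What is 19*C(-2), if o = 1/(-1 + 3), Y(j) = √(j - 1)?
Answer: -38 + 19*I*√3/2 ≈ -38.0 + 16.454*I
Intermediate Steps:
Y(j) = √(-1 + j)
o = ½ (o = 1/2 = ½ ≈ 0.50000)
C(u) = u + √(-1 + u)/2 (C(u) = u + √(-1 + u)*(½) = u + √(-1 + u)/2)
19*C(-2) = 19*(-2 + √(-1 - 2)/2) = 19*(-2 + √(-3)/2) = 19*(-2 + (I*√3)/2) = 19*(-2 + I*√3/2) = -38 + 19*I*√3/2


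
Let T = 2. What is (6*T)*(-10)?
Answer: -120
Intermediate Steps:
(6*T)*(-10) = (6*2)*(-10) = 12*(-10) = -120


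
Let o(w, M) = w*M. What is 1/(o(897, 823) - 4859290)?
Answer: -1/4121059 ≈ -2.4266e-7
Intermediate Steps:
o(w, M) = M*w
1/(o(897, 823) - 4859290) = 1/(823*897 - 4859290) = 1/(738231 - 4859290) = 1/(-4121059) = -1/4121059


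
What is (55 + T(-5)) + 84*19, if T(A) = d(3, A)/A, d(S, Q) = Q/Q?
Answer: 8254/5 ≈ 1650.8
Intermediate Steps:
d(S, Q) = 1
T(A) = 1/A
(55 + T(-5)) + 84*19 = (55 + 1/(-5)) + 84*19 = (55 - ⅕) + 1596 = 274/5 + 1596 = 8254/5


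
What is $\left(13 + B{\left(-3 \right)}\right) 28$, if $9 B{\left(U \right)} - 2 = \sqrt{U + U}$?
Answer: $\frac{3332}{9} + \frac{28 i \sqrt{6}}{9} \approx 370.22 + 7.6206 i$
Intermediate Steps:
$B{\left(U \right)} = \frac{2}{9} + \frac{\sqrt{2} \sqrt{U}}{9}$ ($B{\left(U \right)} = \frac{2}{9} + \frac{\sqrt{U + U}}{9} = \frac{2}{9} + \frac{\sqrt{2 U}}{9} = \frac{2}{9} + \frac{\sqrt{2} \sqrt{U}}{9}$)
$\left(13 + B{\left(-3 \right)}\right) 28 = \left(13 + \left(\frac{2}{9} + \frac{\sqrt{2} \sqrt{-3}}{9}\right)\right) 28 = \left(13 + \left(\frac{2}{9} + \frac{\sqrt{2} i \sqrt{3}}{9}\right)\right) 28 = \left(13 + \left(\frac{2}{9} + \frac{i \sqrt{6}}{9}\right)\right) 28 = \left(\frac{119}{9} + \frac{i \sqrt{6}}{9}\right) 28 = \frac{3332}{9} + \frac{28 i \sqrt{6}}{9}$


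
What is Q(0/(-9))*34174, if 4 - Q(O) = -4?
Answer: 273392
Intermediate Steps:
Q(O) = 8 (Q(O) = 4 - 1*(-4) = 4 + 4 = 8)
Q(0/(-9))*34174 = 8*34174 = 273392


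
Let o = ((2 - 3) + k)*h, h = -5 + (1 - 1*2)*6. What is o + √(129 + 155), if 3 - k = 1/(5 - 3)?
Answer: -33/2 + 2*√71 ≈ 0.35230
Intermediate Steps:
k = 5/2 (k = 3 - 1/(5 - 3) = 3 - 1/2 = 3 - 1*½ = 3 - ½ = 5/2 ≈ 2.5000)
h = -11 (h = -5 + (1 - 2)*6 = -5 - 1*6 = -5 - 6 = -11)
o = -33/2 (o = ((2 - 3) + 5/2)*(-11) = (-1 + 5/2)*(-11) = (3/2)*(-11) = -33/2 ≈ -16.500)
o + √(129 + 155) = -33/2 + √(129 + 155) = -33/2 + √284 = -33/2 + 2*√71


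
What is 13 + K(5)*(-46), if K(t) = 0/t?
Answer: 13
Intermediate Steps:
K(t) = 0
13 + K(5)*(-46) = 13 + 0*(-46) = 13 + 0 = 13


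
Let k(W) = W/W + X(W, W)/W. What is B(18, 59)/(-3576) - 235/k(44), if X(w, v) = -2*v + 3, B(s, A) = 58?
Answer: 18486731/73308 ≈ 252.18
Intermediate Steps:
X(w, v) = 3 - 2*v
k(W) = 1 + (3 - 2*W)/W (k(W) = W/W + (3 - 2*W)/W = 1 + (3 - 2*W)/W)
B(18, 59)/(-3576) - 235/k(44) = 58/(-3576) - 235*44/(3 - 1*44) = 58*(-1/3576) - 235*44/(3 - 44) = -29/1788 - 235/((1/44)*(-41)) = -29/1788 - 235/(-41/44) = -29/1788 - 235*(-44/41) = -29/1788 + 10340/41 = 18486731/73308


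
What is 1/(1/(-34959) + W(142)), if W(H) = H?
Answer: 34959/4964177 ≈ 0.0070423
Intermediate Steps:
1/(1/(-34959) + W(142)) = 1/(1/(-34959) + 142) = 1/(-1/34959 + 142) = 1/(4964177/34959) = 34959/4964177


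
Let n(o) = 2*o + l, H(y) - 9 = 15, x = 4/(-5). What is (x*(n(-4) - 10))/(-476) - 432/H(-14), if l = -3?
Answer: -1533/85 ≈ -18.035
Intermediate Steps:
x = -⅘ (x = 4*(-⅕) = -⅘ ≈ -0.80000)
H(y) = 24 (H(y) = 9 + 15 = 24)
n(o) = -3 + 2*o (n(o) = 2*o - 3 = -3 + 2*o)
(x*(n(-4) - 10))/(-476) - 432/H(-14) = -4*((-3 + 2*(-4)) - 10)/5/(-476) - 432/24 = -4*((-3 - 8) - 10)/5*(-1/476) - 432*1/24 = -4*(-11 - 10)/5*(-1/476) - 18 = -⅘*(-21)*(-1/476) - 18 = (84/5)*(-1/476) - 18 = -3/85 - 18 = -1533/85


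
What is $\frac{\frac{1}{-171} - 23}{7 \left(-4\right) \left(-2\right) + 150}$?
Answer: $- \frac{1967}{17613} \approx -0.11168$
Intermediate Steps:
$\frac{\frac{1}{-171} - 23}{7 \left(-4\right) \left(-2\right) + 150} = \frac{- \frac{1}{171} - 23}{\left(-28\right) \left(-2\right) + 150} = - \frac{3934}{171 \left(56 + 150\right)} = - \frac{3934}{171 \cdot 206} = \left(- \frac{3934}{171}\right) \frac{1}{206} = - \frac{1967}{17613}$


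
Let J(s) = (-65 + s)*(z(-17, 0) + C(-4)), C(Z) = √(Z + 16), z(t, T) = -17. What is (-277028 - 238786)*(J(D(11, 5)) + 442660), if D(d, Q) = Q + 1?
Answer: -228847586682 + 60866052*√3 ≈ -2.2874e+11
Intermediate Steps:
C(Z) = √(16 + Z)
D(d, Q) = 1 + Q
J(s) = (-65 + s)*(-17 + 2*√3) (J(s) = (-65 + s)*(-17 + √(16 - 4)) = (-65 + s)*(-17 + √12) = (-65 + s)*(-17 + 2*√3))
(-277028 - 238786)*(J(D(11, 5)) + 442660) = (-277028 - 238786)*((1105 - 130*√3 - 17*(1 + 5) + 2*(1 + 5)*√3) + 442660) = -515814*((1105 - 130*√3 - 17*6 + 2*6*√3) + 442660) = -515814*((1105 - 130*√3 - 102 + 12*√3) + 442660) = -515814*((1003 - 118*√3) + 442660) = -515814*(443663 - 118*√3) = -228847586682 + 60866052*√3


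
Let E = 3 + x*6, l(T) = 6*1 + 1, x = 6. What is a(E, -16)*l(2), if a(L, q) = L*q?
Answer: -4368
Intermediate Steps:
l(T) = 7 (l(T) = 6 + 1 = 7)
E = 39 (E = 3 + 6*6 = 3 + 36 = 39)
a(E, -16)*l(2) = (39*(-16))*7 = -624*7 = -4368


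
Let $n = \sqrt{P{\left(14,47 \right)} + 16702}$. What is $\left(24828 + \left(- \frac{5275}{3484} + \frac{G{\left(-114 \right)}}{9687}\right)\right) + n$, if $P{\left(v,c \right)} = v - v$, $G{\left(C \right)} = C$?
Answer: $\frac{279293762841}{11249836} + \sqrt{16702} \approx 24956.0$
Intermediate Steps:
$P{\left(v,c \right)} = 0$
$n = \sqrt{16702}$ ($n = \sqrt{0 + 16702} = \sqrt{16702} \approx 129.24$)
$\left(24828 + \left(- \frac{5275}{3484} + \frac{G{\left(-114 \right)}}{9687}\right)\right) + n = \left(24828 - \left(\frac{38}{3229} + \frac{5275}{3484}\right)\right) + \sqrt{16702} = \left(24828 - \frac{17165367}{11249836}\right) + \sqrt{16702} = \frac{279293762841}{11249836} + \sqrt{16702}$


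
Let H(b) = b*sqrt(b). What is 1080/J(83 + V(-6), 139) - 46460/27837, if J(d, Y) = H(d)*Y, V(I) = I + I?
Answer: -46460/27837 + 1080*sqrt(71)/700699 ≈ -1.6560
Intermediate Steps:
H(b) = b**(3/2)
V(I) = 2*I
J(d, Y) = Y*d**(3/2) (J(d, Y) = d**(3/2)*Y = Y*d**(3/2))
1080/J(83 + V(-6), 139) - 46460/27837 = 1080/((139*(83 + 2*(-6))**(3/2))) - 46460/27837 = 1080/((139*(83 - 12)**(3/2))) - 46460*1/27837 = 1080/((139*71**(3/2))) - 46460/27837 = 1080/((139*(71*sqrt(71)))) - 46460/27837 = 1080/((9869*sqrt(71))) - 46460/27837 = 1080*(sqrt(71)/700699) - 46460/27837 = 1080*sqrt(71)/700699 - 46460/27837 = -46460/27837 + 1080*sqrt(71)/700699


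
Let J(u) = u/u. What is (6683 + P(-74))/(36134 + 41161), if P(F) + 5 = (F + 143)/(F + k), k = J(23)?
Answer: 32495/376169 ≈ 0.086384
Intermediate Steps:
J(u) = 1
k = 1
P(F) = -5 + (143 + F)/(1 + F) (P(F) = -5 + (F + 143)/(F + 1) = -5 + (143 + F)/(1 + F))
(6683 + P(-74))/(36134 + 41161) = (6683 + 2*(69 - 2*(-74))/(1 - 74))/(36134 + 41161) = (6683 + 2*(69 + 148)/(-73))/77295 = (6683 + 2*(-1/73)*217)*(1/77295) = (6683 - 434/73)*(1/77295) = (487425/73)*(1/77295) = 32495/376169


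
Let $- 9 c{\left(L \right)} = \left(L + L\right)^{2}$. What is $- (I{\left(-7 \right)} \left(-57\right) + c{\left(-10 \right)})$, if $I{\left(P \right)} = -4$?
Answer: $- \frac{1652}{9} \approx -183.56$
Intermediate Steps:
$c{\left(L \right)} = - \frac{4 L^{2}}{9}$ ($c{\left(L \right)} = - \frac{\left(L + L\right)^{2}}{9} = - \frac{\left(2 L\right)^{2}}{9} = - \frac{4 L^{2}}{9}$)
$- (I{\left(-7 \right)} \left(-57\right) + c{\left(-10 \right)}) = - (\left(-4\right) \left(-57\right) - \frac{4 \left(-10\right)^{2}}{9}) = - (228 - \frac{400}{9}) = \left(-1\right) \frac{1652}{9} = - \frac{1652}{9}$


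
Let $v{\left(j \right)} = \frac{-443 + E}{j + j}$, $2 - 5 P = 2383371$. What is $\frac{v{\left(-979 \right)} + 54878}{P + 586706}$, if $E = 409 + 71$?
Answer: $\frac{179085145}{359071746} \approx 0.49874$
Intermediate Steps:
$P = - \frac{2383369}{5}$ ($P = \frac{2}{5} - \frac{2383371}{5} = - \frac{2383369}{5} \approx -4.7667 \cdot 10^{5}$)
$E = 480$
$v{\left(j \right)} = \frac{37}{2 j}$ ($v{\left(j \right)} = \frac{-443 + 480}{j + j} = \frac{37}{2 j}$)
$\frac{v{\left(-979 \right)} + 54878}{P + 586706} = \frac{\frac{37}{2 \left(-979\right)} + 54878}{- \frac{2383369}{5} + 586706} = \frac{\frac{37}{2} \left(- \frac{1}{979}\right) + 54878}{\frac{550161}{5}} = \left(- \frac{37}{1958} + 54878\right) \frac{5}{550161} = \frac{107451087}{1958} \cdot \frac{5}{550161} = \frac{179085145}{359071746}$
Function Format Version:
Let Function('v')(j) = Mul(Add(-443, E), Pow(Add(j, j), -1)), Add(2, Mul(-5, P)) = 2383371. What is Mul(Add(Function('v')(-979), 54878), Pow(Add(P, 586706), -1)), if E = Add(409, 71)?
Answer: Rational(179085145, 359071746) ≈ 0.49874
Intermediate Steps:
P = Rational(-2383369, 5) (P = Add(Rational(2, 5), Mul(Rational(-1, 5), 2383371)) = Add(Rational(2, 5), Rational(-2383371, 5)) = Rational(-2383369, 5) ≈ -4.7667e+5)
E = 480
Function('v')(j) = Mul(Rational(37, 2), Pow(j, -1)) (Function('v')(j) = Mul(Add(-443, 480), Pow(Add(j, j), -1)) = Mul(37, Pow(Mul(2, j), -1)) = Mul(37, Mul(Rational(1, 2), Pow(j, -1))) = Mul(Rational(37, 2), Pow(j, -1)))
Mul(Add(Function('v')(-979), 54878), Pow(Add(P, 586706), -1)) = Mul(Add(Mul(Rational(37, 2), Pow(-979, -1)), 54878), Pow(Add(Rational(-2383369, 5), 586706), -1)) = Mul(Add(Mul(Rational(37, 2), Rational(-1, 979)), 54878), Pow(Rational(550161, 5), -1)) = Mul(Add(Rational(-37, 1958), 54878), Rational(5, 550161)) = Mul(Rational(107451087, 1958), Rational(5, 550161)) = Rational(179085145, 359071746)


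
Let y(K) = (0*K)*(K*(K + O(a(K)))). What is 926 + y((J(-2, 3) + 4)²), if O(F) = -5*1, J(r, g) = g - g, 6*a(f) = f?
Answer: 926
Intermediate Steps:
a(f) = f/6
J(r, g) = 0
O(F) = -5
y(K) = 0 (y(K) = (0*K)*(K*(K - 5)) = 0*(K*(-5 + K)) = 0)
926 + y((J(-2, 3) + 4)²) = 926 + 0 = 926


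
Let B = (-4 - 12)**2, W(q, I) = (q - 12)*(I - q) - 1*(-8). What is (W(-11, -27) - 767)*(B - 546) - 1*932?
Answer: 112458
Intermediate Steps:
W(q, I) = 8 + (-12 + q)*(I - q) (W(q, I) = (-12 + q)*(I - q) + 8 = 8 + (-12 + q)*(I - q))
B = 256 (B = (-16)**2 = 256)
(W(-11, -27) - 767)*(B - 546) - 1*932 = ((8 - 1*(-11)**2 - 12*(-27) + 12*(-11) - 27*(-11)) - 767)*(256 - 546) - 1*932 = ((8 - 1*121 + 324 - 132 + 297) - 767)*(-290) - 932 = ((8 - 121 + 324 - 132 + 297) - 767)*(-290) - 932 = (376 - 767)*(-290) - 932 = -391*(-290) - 932 = 113390 - 932 = 112458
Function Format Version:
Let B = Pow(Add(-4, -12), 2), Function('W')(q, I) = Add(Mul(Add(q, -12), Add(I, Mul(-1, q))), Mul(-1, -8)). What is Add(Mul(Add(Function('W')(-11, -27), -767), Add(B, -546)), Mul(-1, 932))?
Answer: 112458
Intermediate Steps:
Function('W')(q, I) = Add(8, Mul(Add(-12, q), Add(I, Mul(-1, q)))) (Function('W')(q, I) = Add(Mul(Add(-12, q), Add(I, Mul(-1, q))), 8) = Add(8, Mul(Add(-12, q), Add(I, Mul(-1, q)))))
B = 256 (B = Pow(-16, 2) = 256)
Add(Mul(Add(Function('W')(-11, -27), -767), Add(B, -546)), Mul(-1, 932)) = Add(Mul(Add(Add(8, Mul(-1, Pow(-11, 2)), Mul(-12, -27), Mul(12, -11), Mul(-27, -11)), -767), Add(256, -546)), Mul(-1, 932)) = Add(Mul(Add(Add(8, Mul(-1, 121), 324, -132, 297), -767), -290), -932) = Add(Mul(Add(Add(8, -121, 324, -132, 297), -767), -290), -932) = Add(Mul(Add(376, -767), -290), -932) = Add(Mul(-391, -290), -932) = Add(113390, -932) = 112458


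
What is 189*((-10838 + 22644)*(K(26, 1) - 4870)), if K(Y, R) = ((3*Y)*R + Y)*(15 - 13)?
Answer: -10402479108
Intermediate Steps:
K(Y, R) = 2*Y + 6*R*Y (K(Y, R) = (3*R*Y + Y)*2 = (Y + 3*R*Y)*2 = 2*Y + 6*R*Y)
189*((-10838 + 22644)*(K(26, 1) - 4870)) = 189*((-10838 + 22644)*(2*26*(1 + 3*1) - 4870)) = 189*(11806*(2*26*(1 + 3) - 4870)) = 189*(11806*(2*26*4 - 4870)) = 189*(11806*(208 - 4870)) = 189*(11806*(-4662)) = 189*(-55039572) = -10402479108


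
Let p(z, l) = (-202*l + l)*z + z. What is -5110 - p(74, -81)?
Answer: -1209978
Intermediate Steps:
p(z, l) = z - 201*l*z (p(z, l) = (-201*l)*z + z = -201*l*z + z = z - 201*l*z)
-5110 - p(74, -81) = -5110 - 74*(1 - 201*(-81)) = -5110 - 74*(1 + 16281) = -5110 - 74*16282 = -5110 - 1*1204868 = -5110 - 1204868 = -1209978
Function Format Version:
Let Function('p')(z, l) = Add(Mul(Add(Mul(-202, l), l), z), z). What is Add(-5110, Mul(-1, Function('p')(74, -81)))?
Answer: -1209978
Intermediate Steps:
Function('p')(z, l) = Add(z, Mul(-201, l, z)) (Function('p')(z, l) = Add(Mul(Mul(-201, l), z), z) = Add(Mul(-201, l, z), z) = Add(z, Mul(-201, l, z)))
Add(-5110, Mul(-1, Function('p')(74, -81))) = Add(-5110, Mul(-1, Mul(74, Add(1, Mul(-201, -81))))) = Add(-5110, Mul(-1, Mul(74, Add(1, 16281)))) = Add(-5110, Mul(-1, Mul(74, 16282))) = Add(-5110, Mul(-1, 1204868)) = Add(-5110, -1204868) = -1209978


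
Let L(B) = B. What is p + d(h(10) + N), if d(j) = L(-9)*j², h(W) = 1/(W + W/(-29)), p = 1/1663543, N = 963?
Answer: -155539446793207601/18631681600 ≈ -8.3481e+6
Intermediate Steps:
p = 1/1663543 ≈ 6.0113e-7
h(W) = 29/(28*W) (h(W) = 1/(W + W*(-1/29)) = 1/(W - W/29) = 1/(28*W/29) = 29/(28*W))
d(j) = -9*j²
p + d(h(10) + N) = 1/1663543 - 9*((29/28)/10 + 963)² = 1/1663543 - 9*((29/28)*(⅒) + 963)² = 1/1663543 - 9*(29/280 + 963)² = 1/1663543 - 9*(269669/280)² = 1/1663543 - 9*72721369561/78400 = 1/1663543 - 654492326049/78400 = -155539446793207601/18631681600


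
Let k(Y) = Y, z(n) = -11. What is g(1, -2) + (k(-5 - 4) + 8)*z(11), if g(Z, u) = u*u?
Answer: 15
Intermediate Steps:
g(Z, u) = u²
g(1, -2) + (k(-5 - 4) + 8)*z(11) = (-2)² + ((-5 - 4) + 8)*(-11) = 4 + (-9 + 8)*(-11) = 4 - 1*(-11) = 4 + 11 = 15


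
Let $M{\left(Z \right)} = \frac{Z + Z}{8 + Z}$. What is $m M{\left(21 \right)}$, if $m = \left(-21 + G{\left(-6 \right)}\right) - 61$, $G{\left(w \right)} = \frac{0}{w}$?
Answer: $- \frac{3444}{29} \approx -118.76$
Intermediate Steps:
$G{\left(w \right)} = 0$
$M{\left(Z \right)} = \frac{2 Z}{8 + Z}$
$m = -82$ ($m = \left(-21 + 0\right) - 61 = -21 - 61 = -82$)
$m M{\left(21 \right)} = - 82 \cdot 2 \cdot 21 \frac{1}{8 + 21} = - 82 \cdot 2 \cdot 21 \cdot \frac{1}{29} = \left(-82\right) \frac{42}{29} = - \frac{3444}{29}$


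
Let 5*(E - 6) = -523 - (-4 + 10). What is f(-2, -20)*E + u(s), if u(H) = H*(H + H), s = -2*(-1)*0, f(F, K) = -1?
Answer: 499/5 ≈ 99.800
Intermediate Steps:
s = 0 (s = 2*0 = 0)
u(H) = 2*H**2 (u(H) = H*(2*H) = 2*H**2)
E = -499/5 (E = 6 + (-523 - (-4 + 10))/5 = 6 + (-523 - 6)/5 = 6 + (1/5)*(-529) = 6 - 529/5 = -499/5 ≈ -99.800)
f(-2, -20)*E + u(s) = -1*(-499/5) + 2*0**2 = 499/5 + 2*0 = 499/5 + 0 = 499/5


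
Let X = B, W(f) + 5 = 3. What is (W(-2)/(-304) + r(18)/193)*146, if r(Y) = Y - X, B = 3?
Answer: 180529/14668 ≈ 12.308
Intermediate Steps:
W(f) = -2 (W(f) = -5 + 3 = -2)
X = 3
r(Y) = -3 + Y (r(Y) = Y - 1*3 = Y - 3 = -3 + Y)
(W(-2)/(-304) + r(18)/193)*146 = (-2/(-304) + (-3 + 18)/193)*146 = (-2*(-1/304) + 15*(1/193))*146 = (1/152 + 15/193)*146 = (2473/29336)*146 = 180529/14668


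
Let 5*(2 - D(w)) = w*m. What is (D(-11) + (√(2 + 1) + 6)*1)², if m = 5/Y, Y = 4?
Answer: 1897/16 + 43*√3/2 ≈ 155.80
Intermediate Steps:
m = 5/4 ≈ 1.2500
D(w) = 2 - w/4 (D(w) = 2 - w*5/(5*4) = 2 - w/4)
(D(-11) + (√(2 + 1) + 6)*1)² = ((2 - ¼*(-11)) + (√(2 + 1) + 6)*1)² = ((2 + 11/4) + (√3 + 6)*1)² = (19/4 + (6 + √3)*1)² = (19/4 + (6 + √3))² = (43/4 + √3)²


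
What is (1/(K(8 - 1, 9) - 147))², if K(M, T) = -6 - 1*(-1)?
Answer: 1/23104 ≈ 4.3283e-5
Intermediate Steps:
K(M, T) = -5 (K(M, T) = -6 + 1 = -5)
(1/(K(8 - 1, 9) - 147))² = (1/(-5 - 147))² = (1/(-152))² = (-1/152)² = 1/23104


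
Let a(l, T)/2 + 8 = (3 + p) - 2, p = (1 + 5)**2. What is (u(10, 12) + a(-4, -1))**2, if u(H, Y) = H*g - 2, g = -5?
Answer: 36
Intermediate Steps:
u(H, Y) = -2 - 5*H (u(H, Y) = H*(-5) - 2 = -5*H - 2 = -2 - 5*H)
p = 36 (p = 6**2 = 36)
a(l, T) = 58 (a(l, T) = -16 + 2*((3 + 36) - 2) = -16 + 2*(39 - 2) = -16 + 2*37 = -16 + 74 = 58)
(u(10, 12) + a(-4, -1))**2 = ((-2 - 5*10) + 58)**2 = ((-2 - 50) + 58)**2 = (-52 + 58)**2 = 6**2 = 36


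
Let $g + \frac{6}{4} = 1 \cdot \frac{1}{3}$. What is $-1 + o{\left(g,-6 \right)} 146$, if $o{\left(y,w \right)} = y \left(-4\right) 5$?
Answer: $\frac{10217}{3} \approx 3405.7$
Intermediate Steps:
$g = - \frac{7}{6}$ ($g = - \frac{3}{2} + 1 \cdot \frac{1}{3} = - \frac{3}{2} + \frac{1}{3} = - \frac{7}{6} \approx -1.1667$)
$o{\left(y,w \right)} = - 20 y$ ($o{\left(y,w \right)} = - 4 y 5 = - 20 y$)
$-1 + o{\left(g,-6 \right)} 146 = -1 + \left(-20\right) \left(- \frac{7}{6}\right) 146 = -1 + \frac{70}{3} \cdot 146 = -1 + \frac{10220}{3} = \frac{10217}{3}$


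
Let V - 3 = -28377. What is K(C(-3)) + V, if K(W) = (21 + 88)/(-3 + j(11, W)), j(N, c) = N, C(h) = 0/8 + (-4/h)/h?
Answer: -226883/8 ≈ -28360.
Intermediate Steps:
V = -28374 (V = 3 - 28377 = -28374)
C(h) = -4/h**2 (C(h) = 0*(1/8) - 4/h**2 = 0 - 4/h**2 = -4/h**2)
K(W) = 109/8 (K(W) = (21 + 88)/(-3 + 11) = 109/8)
K(C(-3)) + V = 109/8 - 28374 = -226883/8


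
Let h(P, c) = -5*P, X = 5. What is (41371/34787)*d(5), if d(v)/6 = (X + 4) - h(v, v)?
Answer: 8439684/34787 ≈ 242.61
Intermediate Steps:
d(v) = 54 + 30*v (d(v) = 6*((5 + 4) - (-5)*v) = 6*(9 + 5*v) = 54 + 30*v)
(41371/34787)*d(5) = (41371/34787)*(54 + 30*5) = (41371*(1/34787))*(54 + 150) = (41371/34787)*204 = 8439684/34787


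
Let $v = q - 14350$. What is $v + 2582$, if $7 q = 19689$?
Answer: $- \frac{62687}{7} \approx -8955.3$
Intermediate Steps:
$q = \frac{19689}{7}$ ($q = \frac{1}{7} \cdot 19689 = \frac{19689}{7} \approx 2812.7$)
$v = - \frac{80761}{7}$ ($v = \frac{19689}{7} - 14350 = - \frac{80761}{7} \approx -11537.0$)
$v + 2582 = - \frac{80761}{7} + 2582 = - \frac{62687}{7}$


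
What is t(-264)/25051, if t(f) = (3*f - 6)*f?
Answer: 210672/25051 ≈ 8.4097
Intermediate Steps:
t(f) = f*(-6 + 3*f) (t(f) = (-6 + 3*f)*f = f*(-6 + 3*f))
t(-264)/25051 = (3*(-264)*(-2 - 264))/25051 = (3*(-264)*(-266))*(1/25051) = 210672*(1/25051) = 210672/25051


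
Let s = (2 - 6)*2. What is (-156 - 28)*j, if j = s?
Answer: 1472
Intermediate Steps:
s = -8 (s = -4*2 = -8)
j = -8
(-156 - 28)*j = (-156 - 28)*(-8) = -184*(-8) = 1472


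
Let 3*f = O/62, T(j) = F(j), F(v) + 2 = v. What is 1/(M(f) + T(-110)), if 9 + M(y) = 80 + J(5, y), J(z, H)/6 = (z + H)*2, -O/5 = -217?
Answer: 1/89 ≈ 0.011236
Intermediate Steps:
O = 1085 (O = -5*(-217) = 1085)
F(v) = -2 + v
J(z, H) = 12*H + 12*z (J(z, H) = 6*((z + H)*2) = 6*((H + z)*2) = 6*(2*H + 2*z) = 12*H + 12*z)
T(j) = -2 + j
f = 35/6 (f = (1085/62)/3 = (1085*(1/62))/3 = (1/3)*(35/2) = 35/6 ≈ 5.8333)
M(y) = 131 + 12*y (M(y) = -9 + (80 + (12*y + 12*5)) = -9 + (80 + (12*y + 60)) = -9 + (80 + (60 + 12*y)) = -9 + (140 + 12*y) = 131 + 12*y)
1/(M(f) + T(-110)) = 1/((131 + 12*(35/6)) + (-2 - 110)) = 1/((131 + 70) - 112) = 1/(201 - 112) = 1/89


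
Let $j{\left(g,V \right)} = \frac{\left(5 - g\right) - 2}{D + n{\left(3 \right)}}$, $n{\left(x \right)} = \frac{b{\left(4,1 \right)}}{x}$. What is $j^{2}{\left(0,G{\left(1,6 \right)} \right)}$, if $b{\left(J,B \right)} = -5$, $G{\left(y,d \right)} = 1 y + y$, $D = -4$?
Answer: $\frac{81}{289} \approx 0.28028$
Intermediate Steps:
$G{\left(y,d \right)} = 2 y$ ($G{\left(y,d \right)} = y + y = 2 y$)
$n{\left(x \right)} = - \frac{5}{x}$
$j{\left(g,V \right)} = - \frac{9}{17} + \frac{3 g}{17}$ ($j{\left(g,V \right)} = \frac{\left(5 - g\right) - 2}{-4 - \frac{5}{3}} = \frac{3 - g}{-4 - \frac{5}{3}} = \frac{3 - g}{- \frac{17}{3}} = \left(3 - g\right) \left(- \frac{3}{17}\right) = - \frac{9}{17} + \frac{3 g}{17}$)
$j^{2}{\left(0,G{\left(1,6 \right)} \right)} = \left(- \frac{9}{17} + \frac{3}{17} \cdot 0\right)^{2} = \left(- \frac{9}{17} + 0\right)^{2} = \left(- \frac{9}{17}\right)^{2} = \frac{81}{289}$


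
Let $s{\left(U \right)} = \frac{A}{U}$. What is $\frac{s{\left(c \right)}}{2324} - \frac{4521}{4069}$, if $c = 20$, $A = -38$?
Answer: $- \frac{105145351}{94563560} \approx -1.1119$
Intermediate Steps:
$s{\left(U \right)} = - \frac{38}{U}$
$\frac{s{\left(c \right)}}{2324} - \frac{4521}{4069} = \frac{\left(-38\right) \frac{1}{20}}{2324} - \frac{4521}{4069} = \left(-38\right) \frac{1}{20} \cdot \frac{1}{2324} - \frac{4521}{4069} = \left(- \frac{19}{10}\right) \frac{1}{2324} - \frac{4521}{4069} = - \frac{19}{23240} - \frac{4521}{4069} = - \frac{105145351}{94563560}$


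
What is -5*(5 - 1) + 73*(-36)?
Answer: -2648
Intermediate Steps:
-5*(5 - 1) + 73*(-36) = -5*4 - 2628 = -20 - 2628 = -2648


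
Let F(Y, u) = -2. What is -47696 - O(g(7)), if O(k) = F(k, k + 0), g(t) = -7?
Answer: -47694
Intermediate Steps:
O(k) = -2
-47696 - O(g(7)) = -47696 - 1*(-2) = -47696 + 2 = -47694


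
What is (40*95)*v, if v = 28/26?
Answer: 53200/13 ≈ 4092.3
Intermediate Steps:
v = 14/13 (v = 28*(1/26) = 14/13 ≈ 1.0769)
(40*95)*v = (40*95)*(14/13) = 3800*(14/13) = 53200/13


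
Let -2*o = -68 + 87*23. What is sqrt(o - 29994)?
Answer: I*sqrt(123842)/2 ≈ 175.96*I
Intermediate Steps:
o = -1933/2 (o = -(-68 + 87*23)/2 = -(-68 + 2001)/2 = -1/2*1933 = -1933/2 ≈ -966.50)
sqrt(o - 29994) = sqrt(-1933/2 - 29994) = sqrt(-61921/2) = I*sqrt(123842)/2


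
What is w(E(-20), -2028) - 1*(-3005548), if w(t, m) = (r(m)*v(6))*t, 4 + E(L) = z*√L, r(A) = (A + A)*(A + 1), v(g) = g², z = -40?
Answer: -1180892180 - 23677954560*I*√5 ≈ -1.1809e+9 - 5.2945e+10*I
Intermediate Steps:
r(A) = 2*A*(1 + A) (r(A) = (2*A)*(1 + A) = 2*A*(1 + A))
E(L) = -4 - 40*√L
w(t, m) = 72*m*t*(1 + m) (w(t, m) = ((2*m*(1 + m))*6²)*t = ((2*m*(1 + m))*36)*t = (72*m*(1 + m))*t = 72*m*t*(1 + m))
w(E(-20), -2028) - 1*(-3005548) = 72*(-2028)*(-4 - 80*I*√5)*(1 - 2028) - 1*(-3005548) = 72*(-2028)*(-4 - 80*I*√5)*(-2027) + 3005548 = (-1183897728 - 23677954560*I*√5) + 3005548 = -1180892180 - 23677954560*I*√5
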